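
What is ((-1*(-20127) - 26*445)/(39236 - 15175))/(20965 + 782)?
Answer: 8557/523254567 ≈ 1.6353e-5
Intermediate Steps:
((-1*(-20127) - 26*445)/(39236 - 15175))/(20965 + 782) = ((20127 - 11570)/24061)/21747 = (8557*(1/24061))*(1/21747) = (8557/24061)*(1/21747) = 8557/523254567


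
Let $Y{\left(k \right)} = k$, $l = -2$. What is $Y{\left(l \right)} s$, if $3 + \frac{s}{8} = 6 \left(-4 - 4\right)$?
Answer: $816$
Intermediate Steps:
$s = -408$ ($s = -24 + 8 \cdot 6 \left(-4 - 4\right) = -24 + 8 \cdot 6 \left(-8\right) = -24 + 8 \left(-48\right) = -24 - 384 = -408$)
$Y{\left(l \right)} s = \left(-2\right) \left(-408\right) = 816$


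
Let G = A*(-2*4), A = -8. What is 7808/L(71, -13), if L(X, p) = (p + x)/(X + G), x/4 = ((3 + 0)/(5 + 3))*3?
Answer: -2108160/17 ≈ -1.2401e+5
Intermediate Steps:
G = 64 (G = -(-16)*4 = -8*(-8) = 64)
x = 9/2 (x = 4*(((3 + 0)/(5 + 3))*3) = 4*((3/8)*3) = 4*(9/8) = 9/2 ≈ 4.5000)
L(X, p) = (9/2 + p)/(64 + X) (L(X, p) = (p + 9/2)/(X + 64) = (9/2 + p)/(64 + X))
7808/L(71, -13) = 7808/(((9/2 - 13)/(64 + 71))) = 7808/((-17/2/135)) = 7808/(((1/135)*(-17/2))) = 7808/(-17/270) = 7808*(-270/17) = -2108160/17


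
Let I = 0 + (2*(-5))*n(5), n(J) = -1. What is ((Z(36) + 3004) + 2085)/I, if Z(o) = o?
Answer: 1025/2 ≈ 512.50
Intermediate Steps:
I = 10 (I = 0 + (2*(-5))*(-1) = 0 - 10*(-1) = 0 + 10 = 10)
((Z(36) + 3004) + 2085)/I = ((36 + 3004) + 2085)/10 = (3040 + 2085)*(⅒) = 5125*(⅒) = 1025/2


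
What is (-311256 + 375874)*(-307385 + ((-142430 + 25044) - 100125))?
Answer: -33917729728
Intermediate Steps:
(-311256 + 375874)*(-307385 + ((-142430 + 25044) - 100125)) = 64618*(-307385 + (-117386 - 100125)) = 64618*(-307385 - 217511) = 64618*(-524896) = -33917729728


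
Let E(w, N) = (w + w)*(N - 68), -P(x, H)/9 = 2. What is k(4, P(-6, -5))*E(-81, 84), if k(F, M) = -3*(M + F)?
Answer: -108864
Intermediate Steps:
P(x, H) = -18 (P(x, H) = -9*2 = -18)
k(F, M) = -3*F - 3*M (k(F, M) = -3*(F + M) = -3*F - 3*M)
E(w, N) = 2*w*(-68 + N) (E(w, N) = (2*w)*(-68 + N) = 2*w*(-68 + N))
k(4, P(-6, -5))*E(-81, 84) = (-3*4 - 3*(-18))*(2*(-81)*(-68 + 84)) = (-12 + 54)*(2*(-81)*16) = 42*(-2592) = -108864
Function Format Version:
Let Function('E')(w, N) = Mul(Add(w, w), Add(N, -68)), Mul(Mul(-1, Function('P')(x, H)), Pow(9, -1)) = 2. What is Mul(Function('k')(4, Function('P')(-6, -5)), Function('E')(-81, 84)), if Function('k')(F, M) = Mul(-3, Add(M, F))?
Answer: -108864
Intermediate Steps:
Function('P')(x, H) = -18 (Function('P')(x, H) = Mul(-9, 2) = -18)
Function('k')(F, M) = Add(Mul(-3, F), Mul(-3, M)) (Function('k')(F, M) = Mul(-3, Add(F, M)) = Add(Mul(-3, F), Mul(-3, M)))
Function('E')(w, N) = Mul(2, w, Add(-68, N)) (Function('E')(w, N) = Mul(Mul(2, w), Add(-68, N)) = Mul(2, w, Add(-68, N)))
Mul(Function('k')(4, Function('P')(-6, -5)), Function('E')(-81, 84)) = Mul(Add(Mul(-3, 4), Mul(-3, -18)), Mul(2, -81, Add(-68, 84))) = Mul(Add(-12, 54), Mul(2, -81, 16)) = Mul(42, -2592) = -108864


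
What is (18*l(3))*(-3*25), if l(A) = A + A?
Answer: -8100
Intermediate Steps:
l(A) = 2*A
(18*l(3))*(-3*25) = (18*(2*3))*(-3*25) = (18*6)*(-75) = 108*(-75) = -8100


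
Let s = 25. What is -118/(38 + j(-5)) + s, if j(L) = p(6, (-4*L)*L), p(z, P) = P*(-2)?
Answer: 2916/119 ≈ 24.504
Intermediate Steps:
p(z, P) = -2*P
j(L) = 8*L² (j(L) = -2*(-4*L)*L = -(-8)*L² = 8*L²)
-118/(38 + j(-5)) + s = -118/(38 + 8*(-5)²) + 25 = -118/(38 + 8*25) + 25 = -118/(38 + 200) + 25 = -118/238 + 25 = (1/238)*(-118) + 25 = -59/119 + 25 = 2916/119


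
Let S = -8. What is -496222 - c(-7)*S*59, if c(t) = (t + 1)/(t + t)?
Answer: -3472138/7 ≈ -4.9602e+5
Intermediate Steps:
c(t) = (1 + t)/(2*t) (c(t) = (1 + t)/((2*t)) = (1 + t)*(1/(2*t)) = (1 + t)/(2*t))
-496222 - c(-7)*S*59 = -496222 - ((½)*(1 - 7)/(-7))*(-8)*59 = -496222 - ((½)*(-⅐)*(-6))*(-8)*59 = -496222 - (3/7)*(-8)*59 = -496222 - (-24)*59/7 = -496222 - 1*(-1416/7) = -496222 + 1416/7 = -3472138/7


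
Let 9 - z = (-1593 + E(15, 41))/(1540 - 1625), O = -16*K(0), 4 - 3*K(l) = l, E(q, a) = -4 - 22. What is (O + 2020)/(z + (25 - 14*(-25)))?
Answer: 509660/93063 ≈ 5.4765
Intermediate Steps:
E(q, a) = -26
K(l) = 4/3 - l/3
O = -64/3 (O = -16*(4/3 - 1/3*0) = -16*(4/3 + 0) = -16*4/3 = -64/3 ≈ -21.333)
z = -854/85 (z = 9 - (-1593 - 26)/(1540 - 1625) = 9 - (-1619)/(-85) = 9 - (-1619)*(-1)/85 = 9 - 1*1619/85 = 9 - 1619/85 = -854/85 ≈ -10.047)
(O + 2020)/(z + (25 - 14*(-25))) = (-64/3 + 2020)/(-854/85 + (25 - 14*(-25))) = 5996/(3*(-854/85 + (25 + 350))) = 5996/(3*(-854/85 + 375)) = 5996/(3*(31021/85)) = (5996/3)*(85/31021) = 509660/93063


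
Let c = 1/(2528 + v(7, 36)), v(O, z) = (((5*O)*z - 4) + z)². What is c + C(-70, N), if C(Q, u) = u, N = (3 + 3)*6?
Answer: 60184513/1671792 ≈ 36.000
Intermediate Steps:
N = 36 (N = 6*6 = 36)
v(O, z) = (-4 + z + 5*O*z)² (v(O, z) = ((5*O*z - 4) + z)² = ((-4 + 5*O*z) + z)² = (-4 + z + 5*O*z)²)
c = 1/1671792 (c = 1/(2528 + (-4 + 36 + 5*7*36)²) = 1/(2528 + (-4 + 36 + 1260)²) = 1/(2528 + 1292²) = 1/(2528 + 1669264) = 1/1671792 ≈ 5.9816e-7)
c + C(-70, N) = 1/1671792 + 36 = 60184513/1671792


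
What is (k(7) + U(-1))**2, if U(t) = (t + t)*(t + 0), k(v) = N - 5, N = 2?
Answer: 1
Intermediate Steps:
k(v) = -3 (k(v) = 2 - 5 = -3)
U(t) = 2*t**2 (U(t) = (2*t)*t = 2*t**2)
(k(7) + U(-1))**2 = (-3 + 2*(-1)**2)**2 = (-3 + 2*1)**2 = (-3 + 2)**2 = (-1)**2 = 1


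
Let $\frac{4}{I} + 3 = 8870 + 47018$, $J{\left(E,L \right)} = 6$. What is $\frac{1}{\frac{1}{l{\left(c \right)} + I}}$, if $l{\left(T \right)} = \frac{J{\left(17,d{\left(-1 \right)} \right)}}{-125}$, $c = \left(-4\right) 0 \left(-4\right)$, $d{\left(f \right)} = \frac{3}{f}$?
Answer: $- \frac{66962}{1397125} \approx -0.047928$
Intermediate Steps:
$c = 0$ ($c = 0 \left(-4\right) = 0$)
$I = \frac{4}{55885}$ ($I = \frac{4}{-3 + \left(8870 + 47018\right)} = \frac{4}{-3 + 55888} = \frac{4}{55885} \approx 7.1576 \cdot 10^{-5}$)
$l{\left(T \right)} = - \frac{6}{125}$ ($l{\left(T \right)} = \frac{6}{-125} = 6 \left(- \frac{1}{125}\right) = - \frac{6}{125}$)
$\frac{1}{\frac{1}{l{\left(c \right)} + I}} = \frac{1}{\frac{1}{- \frac{6}{125} + \frac{4}{55885}}} = \frac{1}{\frac{1}{- \frac{66962}{1397125}}} = \frac{1}{- \frac{1397125}{66962}} = - \frac{66962}{1397125}$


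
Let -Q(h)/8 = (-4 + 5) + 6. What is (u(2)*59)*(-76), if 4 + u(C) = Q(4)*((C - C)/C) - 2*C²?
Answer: 53808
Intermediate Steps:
Q(h) = -56 (Q(h) = -8*((-4 + 5) + 6) = -8*(1 + 6) = -8*7 = -56)
u(C) = -4 - 2*C² (u(C) = -4 + (-56*(C - C)/C - 2*C²) = -4 + (-0/C - 2*C²) = -4 + (-56*0 - 2*C²) = -4 + (0 - 2*C²) = -4 - 2*C²)
(u(2)*59)*(-76) = ((-4 - 2*2²)*59)*(-76) = ((-4 - 2*4)*59)*(-76) = ((-4 - 8)*59)*(-76) = -12*59*(-76) = -708*(-76) = 53808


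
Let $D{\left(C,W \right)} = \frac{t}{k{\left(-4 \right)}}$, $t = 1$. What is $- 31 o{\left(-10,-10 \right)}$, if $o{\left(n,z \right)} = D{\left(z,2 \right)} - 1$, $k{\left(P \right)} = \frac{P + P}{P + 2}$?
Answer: $\frac{93}{4} \approx 23.25$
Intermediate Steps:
$k{\left(P \right)} = \frac{2 P}{2 + P}$
$D{\left(C,W \right)} = \frac{1}{4}$ ($D{\left(C,W \right)} = 1 \frac{1}{2 \left(-4\right) \frac{1}{2 - 4}} = 1 \frac{1}{2 \left(-4\right) \frac{1}{-2}} = 1 \frac{1}{2 \left(-4\right) \left(- \frac{1}{2}\right)} = 1 \cdot \frac{1}{4} = \frac{1}{4}$)
$o{\left(n,z \right)} = - \frac{3}{4}$ ($o{\left(n,z \right)} = \frac{1}{4} - 1 = - \frac{3}{4}$)
$- 31 o{\left(-10,-10 \right)} = \left(-31\right) \left(- \frac{3}{4}\right) = \frac{93}{4}$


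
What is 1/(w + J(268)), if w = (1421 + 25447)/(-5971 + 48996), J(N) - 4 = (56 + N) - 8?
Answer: 43025/13794868 ≈ 0.0031189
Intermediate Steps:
J(N) = 52 + N (J(N) = 4 + ((56 + N) - 8) = 4 + (48 + N) = 52 + N)
w = 26868/43025 ≈ 0.62447
1/(w + J(268)) = 1/(26868/43025 + (52 + 268)) = 1/(26868/43025 + 320) = 1/(13794868/43025) = 43025/13794868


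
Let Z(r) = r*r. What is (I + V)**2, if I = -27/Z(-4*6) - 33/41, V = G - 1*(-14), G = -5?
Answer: 457147161/6885376 ≈ 66.394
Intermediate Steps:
Z(r) = r**2
V = 9 (V = -5 - 1*(-14) = -5 + 14 = 9)
I = -2235/2624 (I = -27/((-4*6)**2) - 33/41 = -27/((-24)**2) - 33*1/41 = -27/576 - 33/41 = -27*1/576 - 33/41 = -3/64 - 33/41 = -2235/2624 ≈ -0.85175)
(I + V)**2 = (-2235/2624 + 9)**2 = (21381/2624)**2 = 457147161/6885376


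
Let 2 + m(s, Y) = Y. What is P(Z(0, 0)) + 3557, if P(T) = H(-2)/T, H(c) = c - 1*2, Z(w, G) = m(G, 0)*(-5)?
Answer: 17783/5 ≈ 3556.6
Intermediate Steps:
m(s, Y) = -2 + Y
Z(w, G) = 10 (Z(w, G) = (-2 + 0)*(-5) = -2*(-5) = 10)
H(c) = -2 + c (H(c) = c - 2 = -2 + c)
P(T) = -4/T (P(T) = (-2 - 2)/T = -4/T)
P(Z(0, 0)) + 3557 = -4/10 + 3557 = -4*1/10 + 3557 = -2/5 + 3557 = 17783/5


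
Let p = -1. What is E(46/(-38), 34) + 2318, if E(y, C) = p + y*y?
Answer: 836966/361 ≈ 2318.5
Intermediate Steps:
E(y, C) = -1 + y**2 (E(y, C) = -1 + y*y = -1 + y**2)
E(46/(-38), 34) + 2318 = (-1 + (46/(-38))**2) + 2318 = (-1 + (46*(-1/38))**2) + 2318 = (-1 + (-23/19)**2) + 2318 = (-1 + 529/361) + 2318 = 168/361 + 2318 = 836966/361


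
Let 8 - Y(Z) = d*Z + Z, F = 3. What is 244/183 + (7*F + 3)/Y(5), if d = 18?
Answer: 92/87 ≈ 1.0575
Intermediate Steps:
Y(Z) = 8 - 19*Z (Y(Z) = 8 - (18*Z + Z) = 8 - 19*Z)
244/183 + (7*F + 3)/Y(5) = 244/183 + (7*3 + 3)/(8 - 19*5) = 244*(1/183) + (21 + 3)/(8 - 95) = 4/3 + 24/(-87) = 4/3 + 24*(-1/87) = 4/3 - 8/29 = 92/87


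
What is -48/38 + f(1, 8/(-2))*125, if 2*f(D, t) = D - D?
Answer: -24/19 ≈ -1.2632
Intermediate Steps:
f(D, t) = 0 (f(D, t) = (D - D)/2 = (1/2)*0 = 0)
-48/38 + f(1, 8/(-2))*125 = -48/38 + 0*125 = -48*1/38 + 0 = -24/19 + 0 = -24/19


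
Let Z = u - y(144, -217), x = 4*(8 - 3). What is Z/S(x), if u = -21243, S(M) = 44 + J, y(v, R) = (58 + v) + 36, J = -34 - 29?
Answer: 21481/19 ≈ 1130.6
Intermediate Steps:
x = 20 (x = 4*5 = 20)
J = -63
y(v, R) = 94 + v
S(M) = -19 (S(M) = 44 - 63 = -19)
Z = -21481 (Z = -21243 - (94 + 144) = -21243 - 1*238 = -21243 - 238 = -21481)
Z/S(x) = -21481/(-19) = -21481*(-1/19) = 21481/19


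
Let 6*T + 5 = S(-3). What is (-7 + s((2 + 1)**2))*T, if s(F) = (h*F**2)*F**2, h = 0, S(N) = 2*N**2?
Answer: -91/6 ≈ -15.167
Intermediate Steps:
T = 13/6 (T = -5/6 + (2*(-3)**2)/6 = -5/6 + (2*9)/6 = -5/6 + (1/6)*18 = -5/6 + 3 = 13/6 ≈ 2.1667)
s(F) = 0 (s(F) = (0*F**2)*F**2 = 0*F**2 = 0)
(-7 + s((2 + 1)**2))*T = (-7 + 0)*(13/6) = -7*13/6 = -91/6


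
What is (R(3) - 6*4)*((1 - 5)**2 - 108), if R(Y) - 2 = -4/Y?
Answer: 6440/3 ≈ 2146.7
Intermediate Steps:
R(Y) = 2 - 4/Y
(R(3) - 6*4)*((1 - 5)**2 - 108) = ((2 - 4/3) - 6*4)*((1 - 5)**2 - 108) = ((2 - 4*1/3) - 24)*((-4)**2 - 108) = ((2 - 4/3) - 24)*(16 - 108) = (2/3 - 24)*(-92) = -70/3*(-92) = 6440/3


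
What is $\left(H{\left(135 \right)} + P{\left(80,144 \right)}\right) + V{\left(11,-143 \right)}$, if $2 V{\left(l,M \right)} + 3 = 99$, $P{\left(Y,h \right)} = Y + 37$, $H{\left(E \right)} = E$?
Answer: $300$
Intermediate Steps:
$P{\left(Y,h \right)} = 37 + Y$
$V{\left(l,M \right)} = 48$ ($V{\left(l,M \right)} = - \frac{3}{2} + \frac{1}{2} \cdot 99 = - \frac{3}{2} + \frac{99}{2} = 48$)
$\left(H{\left(135 \right)} + P{\left(80,144 \right)}\right) + V{\left(11,-143 \right)} = \left(135 + \left(37 + 80\right)\right) + 48 = \left(135 + 117\right) + 48 = 252 + 48 = 300$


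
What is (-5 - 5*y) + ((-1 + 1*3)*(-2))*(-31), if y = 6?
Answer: 89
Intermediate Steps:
(-5 - 5*y) + ((-1 + 1*3)*(-2))*(-31) = (-5 - 5*6) + ((-1 + 1*3)*(-2))*(-31) = (-5 - 30) + ((-1 + 3)*(-2))*(-31) = -35 + (2*(-2))*(-31) = -35 - 4*(-31) = -35 + 124 = 89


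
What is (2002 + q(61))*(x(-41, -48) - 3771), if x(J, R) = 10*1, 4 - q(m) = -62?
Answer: -7777748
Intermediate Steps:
q(m) = 66 (q(m) = 4 - 1*(-62) = 4 + 62 = 66)
x(J, R) = 10
(2002 + q(61))*(x(-41, -48) - 3771) = (2002 + 66)*(10 - 3771) = 2068*(-3761) = -7777748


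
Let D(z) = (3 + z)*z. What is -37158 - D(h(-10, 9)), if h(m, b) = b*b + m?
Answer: -42412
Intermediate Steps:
h(m, b) = m + b² (h(m, b) = b² + m = m + b²)
D(z) = z*(3 + z)
-37158 - D(h(-10, 9)) = -37158 - (-10 + 9²)*(3 + (-10 + 9²)) = -37158 - (-10 + 81)*(3 + (-10 + 81)) = -37158 - 71*(3 + 71) = -37158 - 71*74 = -37158 - 1*5254 = -37158 - 5254 = -42412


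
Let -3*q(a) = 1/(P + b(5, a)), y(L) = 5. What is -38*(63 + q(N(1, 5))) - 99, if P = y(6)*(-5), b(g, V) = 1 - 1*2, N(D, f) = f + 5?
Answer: -97246/39 ≈ -2493.5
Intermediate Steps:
N(D, f) = 5 + f
b(g, V) = -1 (b(g, V) = 1 - 2 = -1)
P = -25 (P = 5*(-5) = -25)
q(a) = 1/78 (q(a) = -1/(3*(-25 - 1)) = -⅓/(-26) = -⅓*(-1/26) = 1/78)
-38*(63 + q(N(1, 5))) - 99 = -38*(63 + 1/78) - 99 = -38*4915/78 - 99 = -93385/39 - 99 = -97246/39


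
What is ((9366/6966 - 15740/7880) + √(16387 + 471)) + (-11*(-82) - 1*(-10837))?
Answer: 5369519053/457434 + √16858 ≈ 11868.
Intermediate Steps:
((9366/6966 - 15740/7880) + √(16387 + 471)) + (-11*(-82) - 1*(-10837)) = ((9366*(1/6966) - 15740*1/7880) + √16858) + (902 + 10837) = ((1561/1161 - 787/394) + √16858) + 11739 = (-298673/457434 + √16858) + 11739 = 5369519053/457434 + √16858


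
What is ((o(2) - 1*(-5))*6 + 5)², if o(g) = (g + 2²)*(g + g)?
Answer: 32041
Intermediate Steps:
o(g) = 2*g*(4 + g) (o(g) = (g + 4)*(2*g) = (4 + g)*(2*g) = 2*g*(4 + g))
((o(2) - 1*(-5))*6 + 5)² = ((2*2*(4 + 2) - 1*(-5))*6 + 5)² = ((2*2*6 + 5)*6 + 5)² = ((24 + 5)*6 + 5)² = (29*6 + 5)² = (174 + 5)² = 179² = 32041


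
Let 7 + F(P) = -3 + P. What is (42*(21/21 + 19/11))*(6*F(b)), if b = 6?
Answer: -30240/11 ≈ -2749.1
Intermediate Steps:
F(P) = -10 + P (F(P) = -7 + (-3 + P) = -10 + P)
(42*(21/21 + 19/11))*(6*F(b)) = (42*(21/21 + 19/11))*(6*(-10 + 6)) = (42*(21*(1/21) + 19*(1/11)))*(6*(-4)) = (42*(1 + 19/11))*(-24) = (42*(30/11))*(-24) = (1260/11)*(-24) = -30240/11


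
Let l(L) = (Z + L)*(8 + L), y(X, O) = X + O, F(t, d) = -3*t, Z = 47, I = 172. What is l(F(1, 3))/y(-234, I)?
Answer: -110/31 ≈ -3.5484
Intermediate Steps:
y(X, O) = O + X
l(L) = (8 + L)*(47 + L) (l(L) = (47 + L)*(8 + L) = (8 + L)*(47 + L))
l(F(1, 3))/y(-234, I) = (376 + (-3*1)² + 55*(-3*1))/(172 - 234) = (376 + (-3)² + 55*(-3))/(-62) = (376 + 9 - 165)*(-1/62) = 220*(-1/62) = -110/31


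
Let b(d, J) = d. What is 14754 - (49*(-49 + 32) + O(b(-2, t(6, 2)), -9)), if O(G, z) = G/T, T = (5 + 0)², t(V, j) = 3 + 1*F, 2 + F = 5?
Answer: 389677/25 ≈ 15587.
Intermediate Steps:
F = 3 (F = -2 + 5 = 3)
t(V, j) = 6 (t(V, j) = 3 + 1*3 = 3 + 3 = 6)
T = 25 (T = 5² = 25)
O(G, z) = G/25
14754 - (49*(-49 + 32) + O(b(-2, t(6, 2)), -9)) = 14754 - (49*(-49 + 32) + (1/25)*(-2)) = 14754 - (49*(-17) - 2/25) = 14754 - (-833 - 2/25) = 14754 - 1*(-20827/25) = 14754 + 20827/25 = 389677/25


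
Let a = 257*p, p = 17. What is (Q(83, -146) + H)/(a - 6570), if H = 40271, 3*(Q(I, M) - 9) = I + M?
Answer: -40259/2201 ≈ -18.291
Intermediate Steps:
Q(I, M) = 9 + I/3 + M/3 (Q(I, M) = 9 + (I + M)/3 = 9 + (I/3 + M/3) = 9 + I/3 + M/3)
a = 4369 (a = 257*17 = 4369)
(Q(83, -146) + H)/(a - 6570) = ((9 + (⅓)*83 + (⅓)*(-146)) + 40271)/(4369 - 6570) = ((9 + 83/3 - 146/3) + 40271)/(-2201) = (-12 + 40271)*(-1/2201) = 40259*(-1/2201) = -40259/2201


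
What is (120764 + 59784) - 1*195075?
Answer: -14527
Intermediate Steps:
(120764 + 59784) - 1*195075 = 180548 - 195075 = -14527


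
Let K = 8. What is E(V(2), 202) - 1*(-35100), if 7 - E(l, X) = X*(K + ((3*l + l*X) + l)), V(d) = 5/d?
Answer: -70539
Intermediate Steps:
E(l, X) = 7 - X*(8 + 4*l + X*l) (E(l, X) = 7 - X*(8 + ((3*l + l*X) + l)) = 7 - X*(8 + ((3*l + X*l) + l)) = 7 - X*(8 + (4*l + X*l)) = 7 - X*(8 + 4*l + X*l))
E(V(2), 202) - 1*(-35100) = (7 - 8*202 - 1*5/2*202² - 4*202*5/2) - 1*(-35100) = (7 - 1616 - 1*5*(½)*40804 - 4*202*5*(½)) + 35100 = (7 - 1616 - 1*5/2*40804 - 4*202*5/2) + 35100 = (7 - 1616 - 102010 - 2020) + 35100 = -105639 + 35100 = -70539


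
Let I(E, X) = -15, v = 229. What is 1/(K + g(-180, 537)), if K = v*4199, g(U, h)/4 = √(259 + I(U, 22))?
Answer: 961571/924618784137 - 8*√61/924618784137 ≈ 1.0399e-6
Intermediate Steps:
g(U, h) = 8*√61 (g(U, h) = 4*√(259 - 15) = 4*√244 = 4*(2*√61) = 8*√61)
K = 961571 (K = 229*4199 = 961571)
1/(K + g(-180, 537)) = 1/(961571 + 8*√61)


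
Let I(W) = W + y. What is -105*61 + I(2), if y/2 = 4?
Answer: -6395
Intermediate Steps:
y = 8 (y = 2*4 = 8)
I(W) = 8 + W (I(W) = W + 8 = 8 + W)
-105*61 + I(2) = -105*61 + (8 + 2) = -6405 + 10 = -6395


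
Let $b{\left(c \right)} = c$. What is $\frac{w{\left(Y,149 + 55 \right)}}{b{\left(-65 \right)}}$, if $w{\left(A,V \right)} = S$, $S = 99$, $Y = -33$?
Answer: $- \frac{99}{65} \approx -1.5231$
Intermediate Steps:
$w{\left(A,V \right)} = 99$
$\frac{w{\left(Y,149 + 55 \right)}}{b{\left(-65 \right)}} = \frac{99}{-65} = 99 \left(- \frac{1}{65}\right) = - \frac{99}{65}$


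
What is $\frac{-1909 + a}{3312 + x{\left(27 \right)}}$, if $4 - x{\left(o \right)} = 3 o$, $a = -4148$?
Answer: $- \frac{6057}{3235} \approx -1.8723$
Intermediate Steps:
$x{\left(o \right)} = 4 - 3 o$
$\frac{-1909 + a}{3312 + x{\left(27 \right)}} = \frac{-1909 - 4148}{3312 + \left(4 - 81\right)} = - \frac{6057}{3312 + \left(4 - 81\right)} = - \frac{6057}{3312 - 77} = - \frac{6057}{3235}$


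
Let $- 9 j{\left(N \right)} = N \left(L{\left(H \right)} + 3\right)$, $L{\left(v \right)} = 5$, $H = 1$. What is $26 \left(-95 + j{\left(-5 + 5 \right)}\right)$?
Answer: $-2470$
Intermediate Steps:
$j{\left(N \right)} = - \frac{8 N}{9}$ ($j{\left(N \right)} = - \frac{N \left(5 + 3\right)}{9} = - \frac{N 8}{9} = - \frac{8 N}{9}$)
$26 \left(-95 + j{\left(-5 + 5 \right)}\right) = 26 \left(-95 - \frac{8 \left(-5 + 5\right)}{9}\right) = 26 \left(-95 - 0\right) = 26 \left(-95 + 0\right) = 26 \left(-95\right) = -2470$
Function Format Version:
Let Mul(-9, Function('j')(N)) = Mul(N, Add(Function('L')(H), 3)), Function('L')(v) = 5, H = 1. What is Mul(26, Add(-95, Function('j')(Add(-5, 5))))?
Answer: -2470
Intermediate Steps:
Function('j')(N) = Mul(Rational(-8, 9), N) (Function('j')(N) = Mul(Rational(-1, 9), Mul(N, Add(5, 3))) = Mul(Rational(-1, 9), Mul(N, 8)) = Mul(Rational(-1, 9), Mul(8, N)) = Mul(Rational(-8, 9), N))
Mul(26, Add(-95, Function('j')(Add(-5, 5)))) = Mul(26, Add(-95, Mul(Rational(-8, 9), Add(-5, 5)))) = Mul(26, Add(-95, Mul(Rational(-8, 9), 0))) = Mul(26, Add(-95, 0)) = Mul(26, -95) = -2470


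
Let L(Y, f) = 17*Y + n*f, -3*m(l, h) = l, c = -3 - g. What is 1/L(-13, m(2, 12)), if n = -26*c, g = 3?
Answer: -1/325 ≈ -0.0030769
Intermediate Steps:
c = -6 (c = -3 - 1*3 = -3 - 3 = -6)
n = 156 (n = -26*(-6) = 156)
m(l, h) = -l/3
L(Y, f) = 17*Y + 156*f
1/L(-13, m(2, 12)) = 1/(17*(-13) + 156*(-⅓*2)) = 1/(-221 + 156*(-⅔)) = 1/(-221 - 104) = 1/(-325) = -1/325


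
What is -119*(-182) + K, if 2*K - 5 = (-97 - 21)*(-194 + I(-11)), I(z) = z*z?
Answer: 51935/2 ≈ 25968.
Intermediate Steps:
I(z) = z**2
K = 8619/2 (K = 5/2 + ((-97 - 21)*(-194 + (-11)**2))/2 = 5/2 + (-118*(-194 + 121))/2 = 5/2 + (-118*(-73))/2 = 5/2 + (1/2)*8614 = 5/2 + 4307 = 8619/2 ≈ 4309.5)
-119*(-182) + K = -119*(-182) + 8619/2 = 21658 + 8619/2 = 51935/2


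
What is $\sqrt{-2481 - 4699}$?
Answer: $2 i \sqrt{1795} \approx 84.735 i$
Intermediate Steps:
$\sqrt{-2481 - 4699} = \sqrt{-7180} = 2 i \sqrt{1795}$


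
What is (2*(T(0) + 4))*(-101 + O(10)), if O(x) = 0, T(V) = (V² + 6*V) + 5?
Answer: -1818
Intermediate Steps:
T(V) = 5 + V² + 6*V
(2*(T(0) + 4))*(-101 + O(10)) = (2*((5 + 0² + 6*0) + 4))*(-101 + 0) = (2*((5 + 0 + 0) + 4))*(-101) = (2*(5 + 4))*(-101) = (2*9)*(-101) = 18*(-101) = -1818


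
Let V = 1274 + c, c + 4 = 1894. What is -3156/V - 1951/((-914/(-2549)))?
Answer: -3934442455/722974 ≈ -5442.0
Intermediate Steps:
c = 1890 (c = -4 + 1894 = 1890)
V = 3164 (V = 1274 + 1890 = 3164)
-3156/V - 1951/((-914/(-2549))) = -3156/3164 - 1951/((-914/(-2549))) = -3156*1/3164 - 1951/((-914*(-1/2549))) = -789/791 - 1951/914/2549 = -789/791 - 1951*2549/914 = -789/791 - 4973099/914 = -3934442455/722974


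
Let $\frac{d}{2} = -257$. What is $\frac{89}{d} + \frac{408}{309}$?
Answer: $\frac{60737}{52942} \approx 1.1472$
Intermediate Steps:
$d = -514$ ($d = 2 \left(-257\right) = -514$)
$\frac{89}{d} + \frac{408}{309} = \frac{89}{-514} + \frac{408}{309} = 89 \left(- \frac{1}{514}\right) + 408 \cdot \frac{1}{309} = - \frac{89}{514} + \frac{136}{103} = \frac{60737}{52942}$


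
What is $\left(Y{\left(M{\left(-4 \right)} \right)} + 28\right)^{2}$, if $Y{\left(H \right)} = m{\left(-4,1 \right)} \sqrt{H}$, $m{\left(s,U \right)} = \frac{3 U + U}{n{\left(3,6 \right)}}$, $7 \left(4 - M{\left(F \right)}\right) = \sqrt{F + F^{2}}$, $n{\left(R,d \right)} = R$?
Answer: $\frac{16 \left(147 + \sqrt{14} \sqrt{14 - \sqrt{3}}\right)^{2}}{441} \approx 930.02$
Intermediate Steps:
$M{\left(F \right)} = 4 - \frac{\sqrt{F + F^{2}}}{7}$
$m{\left(s,U \right)} = \frac{4 U}{3}$ ($m{\left(s,U \right)} = \frac{3 U + U}{3} = 4 U \frac{1}{3} = \frac{4 U}{3}$)
$Y{\left(H \right)} = \frac{4 \sqrt{H}}{3}$ ($Y{\left(H \right)} = \frac{4}{3} \cdot 1 \sqrt{H} = \frac{4 \sqrt{H}}{3}$)
$\left(Y{\left(M{\left(-4 \right)} \right)} + 28\right)^{2} = \left(\frac{4 \sqrt{4 - \frac{\sqrt{- 4 \left(1 - 4\right)}}{7}}}{3} + 28\right)^{2} = \left(\frac{4 \sqrt{4 - \frac{\sqrt{\left(-4\right) \left(-3\right)}}{7}}}{3} + 28\right)^{2} = \left(\frac{4 \sqrt{4 - \frac{\sqrt{12}}{7}}}{3} + 28\right)^{2} = \left(\frac{4 \sqrt{4 - \frac{2 \sqrt{3}}{7}}}{3} + 28\right)^{2} = \left(28 + \frac{4 \sqrt{4 - \frac{2 \sqrt{3}}{7}}}{3}\right)^{2}$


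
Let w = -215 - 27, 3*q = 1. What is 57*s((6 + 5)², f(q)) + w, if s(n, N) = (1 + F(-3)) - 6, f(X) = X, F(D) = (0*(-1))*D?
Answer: -527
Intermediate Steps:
F(D) = 0 (F(D) = 0*D = 0)
q = ⅓ (q = (⅓)*1 = ⅓ ≈ 0.33333)
s(n, N) = -5 (s(n, N) = (1 + 0) - 6 = 1 - 6 = -5)
w = -242
57*s((6 + 5)², f(q)) + w = 57*(-5) - 242 = -285 - 242 = -527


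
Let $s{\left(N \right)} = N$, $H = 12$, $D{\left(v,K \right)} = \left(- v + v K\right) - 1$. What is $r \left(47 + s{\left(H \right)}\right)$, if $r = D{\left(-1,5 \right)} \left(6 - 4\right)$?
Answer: $-590$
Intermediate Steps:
$D{\left(v,K \right)} = -1 - v + K v$ ($D{\left(v,K \right)} = \left(- v + K v\right) - 1 = -1 - v + K v$)
$r = -10$ ($r = \left(-1 - -1 + 5 \left(-1\right)\right) \left(6 - 4\right) = \left(-1 + 1 - 5\right) 2 = \left(-5\right) 2 = -10$)
$r \left(47 + s{\left(H \right)}\right) = - 10 \left(47 + 12\right) = \left(-10\right) 59 = -590$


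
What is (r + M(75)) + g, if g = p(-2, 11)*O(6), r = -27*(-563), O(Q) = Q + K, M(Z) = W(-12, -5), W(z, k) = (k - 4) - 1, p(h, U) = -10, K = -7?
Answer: 15201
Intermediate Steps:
W(z, k) = -5 + k (W(z, k) = (-4 + k) - 1 = -5 + k)
M(Z) = -10 (M(Z) = -5 - 5 = -10)
O(Q) = -7 + Q (O(Q) = Q - 7 = -7 + Q)
r = 15201
g = 10 (g = -10*(-7 + 6) = -10*(-1) = 10)
(r + M(75)) + g = (15201 - 10) + 10 = 15191 + 10 = 15201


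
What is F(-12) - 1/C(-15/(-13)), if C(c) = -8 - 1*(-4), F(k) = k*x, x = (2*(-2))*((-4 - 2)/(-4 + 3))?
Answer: 1153/4 ≈ 288.25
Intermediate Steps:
x = -24 (x = -(-24)/(-1) = -(-24)*(-1) = -4*6 = -24)
F(k) = -24*k (F(k) = k*(-24) = -24*k)
C(c) = -4 (C(c) = -8 + 4 = -4)
F(-12) - 1/C(-15/(-13)) = -24*(-12) - 1/(-4) = 288 - 1*(-¼) = 288 + ¼ = 1153/4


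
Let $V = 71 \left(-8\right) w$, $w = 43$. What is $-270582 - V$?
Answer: $-246158$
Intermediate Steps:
$V = -24424$ ($V = 71 \left(-8\right) 43 = \left(-568\right) 43 = -24424$)
$-270582 - V = -270582 - -24424 = -270582 + 24424 = -246158$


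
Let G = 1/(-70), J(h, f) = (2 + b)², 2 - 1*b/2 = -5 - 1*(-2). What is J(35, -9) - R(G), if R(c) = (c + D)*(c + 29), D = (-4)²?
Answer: -1564851/4900 ≈ -319.36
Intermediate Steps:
b = 10 (b = 4 - 2*(-5 - 1*(-2)) = 4 - 2*(-5 + 2) = 4 - 2*(-3) = 4 + 6 = 10)
D = 16
J(h, f) = 144 (J(h, f) = (2 + 10)² = 12² = 144)
G = -1/70 ≈ -0.014286
R(c) = (16 + c)*(29 + c) (R(c) = (c + 16)*(c + 29) = (16 + c)*(29 + c))
J(35, -9) - R(G) = 144 - (464 + (-1/70)² + 45*(-1/70)) = 144 - (464 + 1/4900 - 9/14) = 144 - 1*2270451/4900 = 144 - 2270451/4900 = -1564851/4900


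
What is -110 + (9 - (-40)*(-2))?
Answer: -181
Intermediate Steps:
-110 + (9 - (-40)*(-2)) = -110 + (9 - 8*10) = -110 + (9 - 80) = -110 - 71 = -181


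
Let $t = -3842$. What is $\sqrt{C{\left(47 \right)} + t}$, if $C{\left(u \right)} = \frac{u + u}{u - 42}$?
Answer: $\frac{18 i \sqrt{295}}{5} \approx 61.832 i$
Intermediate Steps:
$C{\left(u \right)} = \frac{2 u}{-42 + u}$
$\sqrt{C{\left(47 \right)} + t} = \sqrt{2 \cdot 47 \frac{1}{-42 + 47} - 3842} = \sqrt{2 \cdot 47 \cdot \frac{1}{5} - 3842} = \sqrt{\frac{94}{5} - 3842} = \sqrt{- \frac{19116}{5}} = \frac{18 i \sqrt{295}}{5}$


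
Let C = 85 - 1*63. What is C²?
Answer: 484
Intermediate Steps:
C = 22 (C = 85 - 63 = 22)
C² = 22² = 484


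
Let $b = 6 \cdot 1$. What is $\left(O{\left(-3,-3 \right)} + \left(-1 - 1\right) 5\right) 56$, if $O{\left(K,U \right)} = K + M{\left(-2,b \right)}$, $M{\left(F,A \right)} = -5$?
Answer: $-1008$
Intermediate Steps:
$b = 6$
$O{\left(K,U \right)} = -5 + K$ ($O{\left(K,U \right)} = K - 5 = -5 + K$)
$\left(O{\left(-3,-3 \right)} + \left(-1 - 1\right) 5\right) 56 = \left(\left(-5 - 3\right) + \left(-1 - 1\right) 5\right) 56 = \left(-8 - 10\right) 56 = \left(-18\right) 56 = -1008$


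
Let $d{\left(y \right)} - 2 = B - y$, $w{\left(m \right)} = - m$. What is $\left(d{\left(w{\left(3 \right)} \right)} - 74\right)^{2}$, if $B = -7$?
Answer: $5776$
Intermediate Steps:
$d{\left(y \right)} = -5 - y$ ($d{\left(y \right)} = 2 - \left(7 + y\right) = -5 - y$)
$\left(d{\left(w{\left(3 \right)} \right)} - 74\right)^{2} = \left(\left(-5 - \left(-1\right) 3\right) - 74\right)^{2} = \left(\left(-5 - -3\right) - 74\right)^{2} = \left(\left(-5 + 3\right) - 74\right)^{2} = \left(-2 - 74\right)^{2} = \left(-76\right)^{2} = 5776$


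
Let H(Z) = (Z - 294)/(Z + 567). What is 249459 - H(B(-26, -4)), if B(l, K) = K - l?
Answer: 146931623/589 ≈ 2.4946e+5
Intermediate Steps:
H(Z) = (-294 + Z)/(567 + Z)
249459 - H(B(-26, -4)) = 249459 - (-294 + (-4 - 1*(-26)))/(567 + (-4 - 1*(-26))) = 249459 - (-294 + (-4 + 26))/(567 + (-4 + 26)) = 249459 - (-294 + 22)/(567 + 22) = 249459 - (-272)/589 = 249459 - 1*(-272/589) = 249459 + 272/589 = 146931623/589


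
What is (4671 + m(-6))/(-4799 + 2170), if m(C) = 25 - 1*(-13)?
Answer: -4709/2629 ≈ -1.7912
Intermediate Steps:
m(C) = 38 (m(C) = 25 + 13 = 38)
(4671 + m(-6))/(-4799 + 2170) = (4671 + 38)/(-4799 + 2170) = 4709/(-2629) = 4709*(-1/2629) = -4709/2629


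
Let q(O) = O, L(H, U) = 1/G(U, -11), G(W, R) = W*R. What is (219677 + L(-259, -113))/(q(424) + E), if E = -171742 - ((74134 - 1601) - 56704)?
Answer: -273058512/232623721 ≈ -1.1738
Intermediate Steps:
G(W, R) = R*W
E = -187571 (E = -171742 - (72533 - 56704) = -171742 - 1*15829 = -171742 - 15829 = -187571)
L(H, U) = -1/(11*U) (L(H, U) = 1/(-11*U) = -1/(11*U))
(219677 + L(-259, -113))/(q(424) + E) = (219677 - 1/11/(-113))/(424 - 187571) = (219677 - 1/11*(-1/113))/(-187147) = (219677 + 1/1243)*(-1/187147) = (273058512/1243)*(-1/187147) = -273058512/232623721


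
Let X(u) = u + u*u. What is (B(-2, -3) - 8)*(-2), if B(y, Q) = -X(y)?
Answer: 20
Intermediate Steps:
X(u) = u + u**2
B(y, Q) = -y*(1 + y)
(B(-2, -3) - 8)*(-2) = (-1*(-2)*(1 - 2) - 8)*(-2) = (-1*(-2)*(-1) - 8)*(-2) = (-2 - 8)*(-2) = -10*(-2) = 20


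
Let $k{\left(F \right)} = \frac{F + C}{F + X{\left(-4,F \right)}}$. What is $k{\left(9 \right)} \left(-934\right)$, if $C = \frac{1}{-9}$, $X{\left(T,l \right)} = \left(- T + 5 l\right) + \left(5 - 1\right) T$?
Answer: $- \frac{37360}{189} \approx -197.67$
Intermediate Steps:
$X{\left(T,l \right)} = 3 T + 5 l$ ($X{\left(T,l \right)} = \left(- T + 5 l\right) + 4 T = 3 T + 5 l$)
$C = - \frac{1}{9} \approx -0.11111$
$k{\left(F \right)} = \frac{- \frac{1}{9} + F}{-12 + 6 F}$ ($k{\left(F \right)} = \frac{F - \frac{1}{9}}{F + \left(3 \left(-4\right) + 5 F\right)} = \frac{- \frac{1}{9} + F}{F + \left(-12 + 5 F\right)} = \frac{- \frac{1}{9} + F}{-12 + 6 F}$)
$k{\left(9 \right)} \left(-934\right) = \frac{-1 + 9 \cdot 9}{54 \left(-2 + 9\right)} \left(-934\right) = \frac{-1 + 81}{54 \cdot 7} \left(-934\right) = \frac{1}{54} \cdot \frac{1}{7} \cdot 80 \left(-934\right) = \frac{40}{189} \left(-934\right) = - \frac{37360}{189}$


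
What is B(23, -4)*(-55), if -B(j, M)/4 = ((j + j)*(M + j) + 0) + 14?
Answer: 195360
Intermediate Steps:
B(j, M) = -56 - 8*j*(M + j) (B(j, M) = -4*(((j + j)*(M + j) + 0) + 14) = -4*(((2*j)*(M + j) + 0) + 14) = -4*((2*j*(M + j) + 0) + 14) = -4*(2*j*(M + j) + 14) = -4*(14 + 2*j*(M + j)) = -56 - 8*j*(M + j))
B(23, -4)*(-55) = (-56 - 8*23² - 8*(-4)*23)*(-55) = (-56 - 8*529 + 736)*(-55) = (-56 - 4232 + 736)*(-55) = -3552*(-55) = 195360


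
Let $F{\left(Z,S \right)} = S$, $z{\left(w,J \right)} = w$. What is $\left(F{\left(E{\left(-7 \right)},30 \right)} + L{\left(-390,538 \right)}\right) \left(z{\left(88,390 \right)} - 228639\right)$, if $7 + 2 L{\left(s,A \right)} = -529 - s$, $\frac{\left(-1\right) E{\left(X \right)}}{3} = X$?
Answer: $9827693$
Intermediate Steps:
$E{\left(X \right)} = - 3 X$
$L{\left(s,A \right)} = -268 - \frac{s}{2}$ ($L{\left(s,A \right)} = - \frac{7}{2} + \frac{-529 - s}{2} = - \frac{7}{2} - \left(\frac{529}{2} + \frac{s}{2}\right) = -268 - \frac{s}{2}$)
$\left(F{\left(E{\left(-7 \right)},30 \right)} + L{\left(-390,538 \right)}\right) \left(z{\left(88,390 \right)} - 228639\right) = \left(30 - 73\right) \left(88 - 228639\right) = \left(30 + \left(-268 + 195\right)\right) \left(-228551\right) = \left(30 - 73\right) \left(-228551\right) = \left(-43\right) \left(-228551\right) = 9827693$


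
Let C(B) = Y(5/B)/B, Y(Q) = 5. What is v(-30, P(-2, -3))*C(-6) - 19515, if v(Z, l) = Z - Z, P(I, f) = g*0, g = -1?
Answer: -19515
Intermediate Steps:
P(I, f) = 0 (P(I, f) = -1*0 = 0)
v(Z, l) = 0
C(B) = 5/B
v(-30, P(-2, -3))*C(-6) - 19515 = 0*(5/(-6)) - 19515 = 0*(5*(-⅙)) - 19515 = 0*(-⅚) - 19515 = 0 - 19515 = -19515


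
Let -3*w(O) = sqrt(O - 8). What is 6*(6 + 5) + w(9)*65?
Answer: 133/3 ≈ 44.333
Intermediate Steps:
w(O) = -sqrt(-8 + O)/3 (w(O) = -sqrt(O - 8)/3 = -sqrt(-8 + O)/3)
6*(6 + 5) + w(9)*65 = 6*(6 + 5) - sqrt(-8 + 9)/3*65 = 6*11 - sqrt(1)/3*65 = 66 - 1/3*1*65 = 66 - 1/3*65 = 66 - 65/3 = 133/3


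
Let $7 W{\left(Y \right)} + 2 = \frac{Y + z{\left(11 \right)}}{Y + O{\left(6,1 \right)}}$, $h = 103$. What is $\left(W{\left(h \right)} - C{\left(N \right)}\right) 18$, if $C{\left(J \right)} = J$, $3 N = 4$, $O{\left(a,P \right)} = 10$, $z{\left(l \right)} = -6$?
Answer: $- \frac{21306}{791} \approx -26.936$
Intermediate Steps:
$N = \frac{4}{3}$ ($N = \frac{1}{3} \cdot 4 = \frac{4}{3} \approx 1.3333$)
$W{\left(Y \right)} = - \frac{2}{7} + \frac{-6 + Y}{7 \left(10 + Y\right)}$ ($W{\left(Y \right)} = - \frac{2}{7} + \frac{\left(Y - 6\right) \frac{1}{Y + 10}}{7} = - \frac{2}{7} + \frac{\left(-6 + Y\right) \frac{1}{10 + Y}}{7} = - \frac{2}{7} + \frac{\frac{1}{10 + Y} \left(-6 + Y\right)}{7} = - \frac{2}{7} + \frac{-6 + Y}{7 \left(10 + Y\right)}$)
$\left(W{\left(h \right)} - C{\left(N \right)}\right) 18 = \left(\frac{-26 - 103}{7 \left(10 + 103\right)} - \frac{4}{3}\right) 18 = \left(\frac{-26 - 103}{7 \cdot 113} - \frac{4}{3}\right) 18 = \left(\frac{1}{7} \cdot \frac{1}{113} \left(-129\right) - \frac{4}{3}\right) 18 = \left(- \frac{129}{791} - \frac{4}{3}\right) 18 = \left(- \frac{3551}{2373}\right) 18 = - \frac{21306}{791}$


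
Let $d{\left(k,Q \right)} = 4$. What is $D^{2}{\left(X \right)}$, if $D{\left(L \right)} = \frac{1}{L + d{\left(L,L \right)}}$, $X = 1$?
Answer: $\frac{1}{25} \approx 0.04$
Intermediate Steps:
$D{\left(L \right)} = \frac{1}{4 + L}$ ($D{\left(L \right)} = \frac{1}{L + 4} = \frac{1}{4 + L}$)
$D^{2}{\left(X \right)} = \left(\frac{1}{4 + 1}\right)^{2} = \left(\frac{1}{5}\right)^{2} = \frac{1}{25}$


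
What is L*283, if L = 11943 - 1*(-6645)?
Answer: 5260404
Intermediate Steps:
L = 18588 (L = 11943 + 6645 = 18588)
L*283 = 18588*283 = 5260404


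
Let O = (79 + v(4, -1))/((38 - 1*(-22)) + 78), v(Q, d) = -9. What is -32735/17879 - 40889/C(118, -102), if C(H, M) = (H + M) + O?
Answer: -50480040904/20364181 ≈ -2478.9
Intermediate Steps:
O = 35/69 (O = (79 - 9)/((38 - 1*(-22)) + 78) = 70/((38 + 22) + 78) = 70/(60 + 78) = 70/138 = 70*(1/138) = 35/69 ≈ 0.50725)
C(H, M) = 35/69 + H + M (C(H, M) = (H + M) + 35/69 = 35/69 + H + M)
-32735/17879 - 40889/C(118, -102) = -32735/17879 - 40889/(35/69 + 118 - 102) = -32735*1/17879 - 40889/1139/69 = -32735/17879 - 40889*69/1139 = -32735/17879 - 2821341/1139 = -50480040904/20364181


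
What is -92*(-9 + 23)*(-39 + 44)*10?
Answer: -64400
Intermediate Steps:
-92*(-9 + 23)*(-39 + 44)*10 = -1288*5*10 = -92*70*10 = -6440*10 = -64400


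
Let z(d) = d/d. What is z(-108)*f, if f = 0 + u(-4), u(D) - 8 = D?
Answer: 4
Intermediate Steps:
u(D) = 8 + D
z(d) = 1
f = 4 (f = 0 + (8 - 4) = 0 + 4 = 4)
z(-108)*f = 1*4 = 4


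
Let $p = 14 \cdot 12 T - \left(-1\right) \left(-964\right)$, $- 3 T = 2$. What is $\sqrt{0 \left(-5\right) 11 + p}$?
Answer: $2 i \sqrt{269} \approx 32.802 i$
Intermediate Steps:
$T = - \frac{2}{3}$ ($T = \left(- \frac{1}{3}\right) 2 = - \frac{2}{3} \approx -0.66667$)
$p = -1076$ ($p = 14 \cdot 12 \left(- \frac{2}{3}\right) - \left(-1\right) \left(-964\right) = 168 \left(- \frac{2}{3}\right) - 964 = -112 - 964 = -1076$)
$\sqrt{0 \left(-5\right) 11 + p} = \sqrt{0 \left(-5\right) 11 - 1076} = \sqrt{0 \cdot 11 - 1076} = \sqrt{0 - 1076} = \sqrt{-1076} = 2 i \sqrt{269}$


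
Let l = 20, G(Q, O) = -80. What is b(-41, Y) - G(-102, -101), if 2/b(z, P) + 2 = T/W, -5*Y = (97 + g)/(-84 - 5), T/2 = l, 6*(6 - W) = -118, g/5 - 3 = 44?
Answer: 1283/17 ≈ 75.471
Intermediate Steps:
g = 235 (g = 15 + 5*44 = 15 + 220 = 235)
W = 77/3 (W = 6 - 1/6*(-118) = 6 + 59/3 = 77/3 ≈ 25.667)
T = 40 (T = 2*20 = 40)
Y = 332/445 (Y = -(97 + 235)/(5*(-84 - 5)) = -332/(5*(-89)) = -332*(-1)/(5*89) = -1/5*(-332/89) = 332/445 ≈ 0.74607)
b(z, P) = -77/17 (b(z, P) = 2/(-2 + 40/(77/3)) = 2/(-2 + 40*(3/77)) = 2/(-2 + 120/77) = 2/(-34/77) = 2*(-77/34) = -77/17)
b(-41, Y) - G(-102, -101) = -77/17 - 1*(-80) = -77/17 + 80 = 1283/17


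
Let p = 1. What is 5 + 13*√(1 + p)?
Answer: 5 + 13*√2 ≈ 23.385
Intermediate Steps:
5 + 13*√(1 + p) = 5 + 13*√(1 + 1) = 5 + 13*√2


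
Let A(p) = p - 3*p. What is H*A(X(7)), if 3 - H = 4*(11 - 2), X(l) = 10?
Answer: 660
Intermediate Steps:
H = -33 (H = 3 - 4*(11 - 2) = 3 - 4*9 = 3 - 1*36 = 3 - 36 = -33)
A(p) = -2*p
H*A(X(7)) = -(-66)*10 = -33*(-20) = 660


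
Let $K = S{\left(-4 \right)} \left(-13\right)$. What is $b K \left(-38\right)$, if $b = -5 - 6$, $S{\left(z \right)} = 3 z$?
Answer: $65208$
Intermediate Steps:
$b = -11$ ($b = -5 - 6 = -11$)
$K = 156$ ($K = 3 \left(-4\right) \left(-13\right) = \left(-12\right) \left(-13\right) = 156$)
$b K \left(-38\right) = \left(-11\right) 156 \left(-38\right) = \left(-1716\right) \left(-38\right) = 65208$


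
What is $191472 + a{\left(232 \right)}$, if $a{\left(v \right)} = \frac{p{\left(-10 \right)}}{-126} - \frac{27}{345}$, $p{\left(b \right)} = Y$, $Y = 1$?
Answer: $\frac{2774428031}{14490} \approx 1.9147 \cdot 10^{5}$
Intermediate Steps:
$p{\left(b \right)} = 1$
$a{\left(v \right)} = - \frac{1249}{14490}$ ($a{\left(v \right)} = 1 \frac{1}{-126} - \frac{27}{345} = 1 \left(- \frac{1}{126}\right) - \frac{9}{115} = - \frac{1}{126} - \frac{9}{115} = - \frac{1249}{14490}$)
$191472 + a{\left(232 \right)} = 191472 - \frac{1249}{14490} = \frac{2774428031}{14490}$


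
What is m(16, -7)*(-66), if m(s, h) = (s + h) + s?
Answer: -1650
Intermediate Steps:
m(s, h) = h + 2*s (m(s, h) = (h + s) + s = h + 2*s)
m(16, -7)*(-66) = (-7 + 2*16)*(-66) = (-7 + 32)*(-66) = 25*(-66) = -1650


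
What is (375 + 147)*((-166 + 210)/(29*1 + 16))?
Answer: 2552/5 ≈ 510.40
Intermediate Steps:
(375 + 147)*((-166 + 210)/(29*1 + 16)) = 522*(44/(29 + 16)) = 522*(44/45) = 2552/5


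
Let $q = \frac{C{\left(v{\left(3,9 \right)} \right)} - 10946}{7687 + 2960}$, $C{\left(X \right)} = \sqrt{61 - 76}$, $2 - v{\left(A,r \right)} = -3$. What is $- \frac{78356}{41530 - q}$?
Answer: $- \frac{368892179007180192}{195523909412892751} - \frac{834256332 i \sqrt{15}}{195523909412892751} \approx -1.8867 - 1.6525 \cdot 10^{-8} i$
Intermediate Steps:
$v{\left(A,r \right)} = 5$ ($v{\left(A,r \right)} = 2 - -3 = 2 + 3 = 5$)
$C{\left(X \right)} = i \sqrt{15}$ ($C{\left(X \right)} = \sqrt{-15} = i \sqrt{15}$)
$q = - \frac{842}{819} + \frac{i \sqrt{15}}{10647}$ ($q = \frac{i \sqrt{15} - 10946}{7687 + 2960} = \frac{-10946 + i \sqrt{15}}{10647} = \left(-10946 + i \sqrt{15}\right) \frac{1}{10647} = - \frac{842}{819} + \frac{i \sqrt{15}}{10647} \approx -1.0281 + 0.00036376 i$)
$- \frac{78356}{41530 - q} = - \frac{78356}{41530 - \left(- \frac{842}{819} + \frac{i \sqrt{15}}{10647}\right)} = - \frac{78356}{41530 + \left(\frac{842}{819} - \frac{i \sqrt{15}}{10647}\right)} = - \frac{78356}{\frac{34013912}{819} - \frac{i \sqrt{15}}{10647}}$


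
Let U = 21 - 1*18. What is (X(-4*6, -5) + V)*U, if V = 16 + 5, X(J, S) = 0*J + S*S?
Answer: 138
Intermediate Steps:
X(J, S) = S² (X(J, S) = 0 + S² = S²)
V = 21
U = 3 (U = 21 - 18 = 3)
(X(-4*6, -5) + V)*U = ((-5)² + 21)*3 = (25 + 21)*3 = 46*3 = 138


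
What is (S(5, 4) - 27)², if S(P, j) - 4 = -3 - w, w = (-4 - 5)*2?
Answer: 64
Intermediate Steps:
w = -18 (w = -9*2 = -18)
S(P, j) = 19 (S(P, j) = 4 + (-3 - 1*(-18)) = 4 + (-3 + 18) = 4 + 15 = 19)
(S(5, 4) - 27)² = (19 - 27)² = (-8)² = 64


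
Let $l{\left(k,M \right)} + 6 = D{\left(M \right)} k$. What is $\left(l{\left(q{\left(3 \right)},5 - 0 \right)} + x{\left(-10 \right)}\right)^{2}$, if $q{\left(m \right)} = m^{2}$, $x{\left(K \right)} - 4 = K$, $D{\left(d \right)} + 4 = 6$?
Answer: $36$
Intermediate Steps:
$D{\left(d \right)} = 2$ ($D{\left(d \right)} = -4 + 6 = 2$)
$x{\left(K \right)} = 4 + K$
$l{\left(k,M \right)} = -6 + 2 k$
$\left(l{\left(q{\left(3 \right)},5 - 0 \right)} + x{\left(-10 \right)}\right)^{2} = \left(\left(-6 + 2 \cdot 3^{2}\right) + \left(4 - 10\right)\right)^{2} = \left(\left(-6 + 2 \cdot 9\right) - 6\right)^{2} = \left(\left(-6 + 18\right) - 6\right)^{2} = \left(12 - 6\right)^{2} = 6^{2} = 36$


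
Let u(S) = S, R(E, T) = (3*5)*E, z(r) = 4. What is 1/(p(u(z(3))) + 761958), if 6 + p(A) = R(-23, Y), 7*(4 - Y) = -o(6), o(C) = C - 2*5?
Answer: 1/761607 ≈ 1.3130e-6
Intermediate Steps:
o(C) = -10 + C (o(C) = C - 10 = -10 + C)
Y = 24/7 (Y = 4 - (-1)*(-10 + 6)/7 = 4 - (-1)*(-4)/7 = 4 - 1/7*4 = 4 - 4/7 = 24/7 ≈ 3.4286)
R(E, T) = 15*E
p(A) = -351 (p(A) = -6 + 15*(-23) = -6 - 345 = -351)
1/(p(u(z(3))) + 761958) = 1/(-351 + 761958) = 1/761607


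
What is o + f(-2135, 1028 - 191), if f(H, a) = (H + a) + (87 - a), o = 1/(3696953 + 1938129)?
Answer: -11540647935/5635082 ≈ -2048.0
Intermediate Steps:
o = 1/5635082 ≈ 1.7746e-7
f(H, a) = 87 + H
o + f(-2135, 1028 - 191) = 1/5635082 + (87 - 2135) = 1/5635082 - 2048 = -11540647935/5635082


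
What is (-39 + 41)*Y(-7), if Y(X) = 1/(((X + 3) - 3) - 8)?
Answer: -2/15 ≈ -0.13333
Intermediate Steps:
Y(X) = 1/(-8 + X) (Y(X) = 1/(((3 + X) - 3) - 8) = 1/(X - 8) = 1/(-8 + X))
(-39 + 41)*Y(-7) = (-39 + 41)/(-8 - 7) = 2/(-15) = 2*(-1/15) = -2/15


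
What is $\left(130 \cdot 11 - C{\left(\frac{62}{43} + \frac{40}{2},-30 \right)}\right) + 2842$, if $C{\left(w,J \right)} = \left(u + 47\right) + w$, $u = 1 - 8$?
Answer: $\frac{181054}{43} \approx 4210.6$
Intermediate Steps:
$u = -7$
$C{\left(w,J \right)} = 40 + w$ ($C{\left(w,J \right)} = \left(-7 + 47\right) + w = 40 + w$)
$\left(130 \cdot 11 - C{\left(\frac{62}{43} + \frac{40}{2},-30 \right)}\right) + 2842 = \left(130 \cdot 11 - \left(40 + \left(\frac{62}{43} + \frac{40}{2}\right)\right)\right) + 2842 = \left(1430 - \left(40 + \left(62 \cdot \frac{1}{43} + 40 \cdot \frac{1}{2}\right)\right)\right) + 2842 = \left(1430 - \left(40 + \left(\frac{62}{43} + 20\right)\right)\right) + 2842 = \left(1430 - \left(40 + \frac{922}{43}\right)\right) + 2842 = \left(1430 - \frac{2642}{43}\right) + 2842 = \frac{58848}{43} + 2842 = \frac{181054}{43}$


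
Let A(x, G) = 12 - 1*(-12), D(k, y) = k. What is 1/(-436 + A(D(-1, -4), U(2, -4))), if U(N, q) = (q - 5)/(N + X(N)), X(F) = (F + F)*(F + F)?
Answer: -1/412 ≈ -0.0024272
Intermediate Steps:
X(F) = 4*F**2 (X(F) = (2*F)*(2*F) = 4*F**2)
U(N, q) = (-5 + q)/(N + 4*N**2) (U(N, q) = (q - 5)/(N + 4*N**2) = (-5 + q)/(N + 4*N**2))
A(x, G) = 24 (A(x, G) = 12 + 12 = 24)
1/(-436 + A(D(-1, -4), U(2, -4))) = 1/(-436 + 24) = 1/(-412) = -1/412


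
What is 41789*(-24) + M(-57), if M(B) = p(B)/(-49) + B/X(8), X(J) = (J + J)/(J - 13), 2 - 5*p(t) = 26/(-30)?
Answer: -58971590113/58800 ≈ -1.0029e+6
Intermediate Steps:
p(t) = 43/75 (p(t) = ⅖ - 26/(5*(-30)) = ⅖ - 26*(-1)/(5*30) = ⅖ - ⅕*(-13/15) = ⅖ + 13/75 = 43/75)
X(J) = 2*J/(-13 + J) (X(J) = (2*J)/(-13 + J) = 2*J/(-13 + J))
M(B) = -43/3675 - 5*B/16 (M(B) = (43/75)/(-49) + B/((2*8/(-13 + 8))) = (43/75)*(-1/49) + B/((2*8/(-5))) = -43/3675 + B/((2*8*(-⅕))) = -43/3675 + B/(-16/5) = -43/3675 + B*(-5/16) = -43/3675 - 5*B/16)
41789*(-24) + M(-57) = 41789*(-24) + (-43/3675 - 5/16*(-57)) = -1002936 + (-43/3675 + 285/16) = -1002936 + 1046687/58800 = -58971590113/58800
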